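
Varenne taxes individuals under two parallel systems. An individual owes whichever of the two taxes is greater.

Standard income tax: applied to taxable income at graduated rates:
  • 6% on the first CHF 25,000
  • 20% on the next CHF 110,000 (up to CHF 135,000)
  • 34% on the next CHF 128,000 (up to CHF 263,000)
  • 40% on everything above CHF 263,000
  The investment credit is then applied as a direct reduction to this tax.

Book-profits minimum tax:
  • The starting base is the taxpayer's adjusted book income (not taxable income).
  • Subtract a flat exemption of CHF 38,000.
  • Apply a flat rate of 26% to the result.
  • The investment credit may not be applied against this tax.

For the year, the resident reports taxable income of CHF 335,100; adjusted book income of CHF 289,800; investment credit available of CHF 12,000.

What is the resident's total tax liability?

Standard income tax:
  CHF 25,000 × 6% = CHF 1,500
  CHF 110,000 × 20% = CHF 22,000
  CHF 128,000 × 34% = CHF 43,520
  CHF 72,100 × 40% = CHF 28,840
  → CHF 95,860
  Less investment credit CHF 12,000 → CHF 83,860

Book-profits minimum tax:
  Base (adjusted book income): CHF 289,800
  Less exemption CHF 38,000 → base CHF 251,800
  CHF 251,800 × 26% = CHF 65,468

CHF 83,860 > CHF 65,468, so the standard income tax governs.

CHF 83,860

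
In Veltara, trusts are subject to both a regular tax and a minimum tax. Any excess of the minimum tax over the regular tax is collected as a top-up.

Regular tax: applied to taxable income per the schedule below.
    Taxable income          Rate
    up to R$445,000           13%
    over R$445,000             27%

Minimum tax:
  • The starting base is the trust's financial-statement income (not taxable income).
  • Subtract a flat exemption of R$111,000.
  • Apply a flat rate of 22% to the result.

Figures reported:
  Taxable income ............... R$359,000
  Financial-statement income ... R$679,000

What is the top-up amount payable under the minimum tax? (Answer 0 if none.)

R$78,290

Regular tax:
  R$359,000 × 13% = R$46,670

Minimum tax:
  Base (financial-statement income): R$679,000
  Less exemption R$111,000 → base R$568,000
  R$568,000 × 22% = R$124,960

Excess of minimum tax over regular tax: R$124,960 − R$46,670 = R$78,290.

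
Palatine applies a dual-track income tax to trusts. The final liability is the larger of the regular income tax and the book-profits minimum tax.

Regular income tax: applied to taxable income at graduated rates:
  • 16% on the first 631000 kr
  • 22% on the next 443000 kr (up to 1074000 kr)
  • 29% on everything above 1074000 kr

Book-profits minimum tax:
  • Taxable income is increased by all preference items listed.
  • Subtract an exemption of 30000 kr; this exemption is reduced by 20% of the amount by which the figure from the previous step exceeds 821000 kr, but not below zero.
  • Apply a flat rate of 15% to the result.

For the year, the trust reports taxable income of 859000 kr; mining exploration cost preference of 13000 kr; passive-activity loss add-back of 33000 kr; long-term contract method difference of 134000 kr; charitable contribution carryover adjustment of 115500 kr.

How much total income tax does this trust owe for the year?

Regular income tax:
  631000 kr × 16% = 100960 kr
  228000 kr × 22% = 50160 kr
  → 151120 kr

Book-profits minimum tax:
  Adjusted income: 859000 kr + 13000 kr + 33000 kr + 134000 kr + 115500 kr = 1154500 kr
  Exemption: 20% × (1154500 kr − 821000 kr) = 66700 kr ≥ 30000 kr, so the exemption is fully phased out
  Base: 1154500 kr − 0 kr = 1154500 kr
  1154500 kr × 15% = 173175 kr

173175 kr > 151120 kr, so the book-profits minimum tax is the binding amount.

173175 kr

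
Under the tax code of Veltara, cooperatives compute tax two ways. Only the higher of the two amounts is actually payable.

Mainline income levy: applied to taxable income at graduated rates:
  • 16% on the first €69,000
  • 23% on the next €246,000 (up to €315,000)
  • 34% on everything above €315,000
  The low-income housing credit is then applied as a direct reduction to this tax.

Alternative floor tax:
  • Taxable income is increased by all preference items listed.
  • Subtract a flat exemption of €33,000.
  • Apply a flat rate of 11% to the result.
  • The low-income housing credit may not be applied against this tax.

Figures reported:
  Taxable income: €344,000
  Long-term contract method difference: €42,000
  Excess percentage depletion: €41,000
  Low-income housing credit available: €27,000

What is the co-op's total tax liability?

€50,480

Mainline income levy:
  €69,000 × 16% = €11,040
  €246,000 × 23% = €56,580
  €29,000 × 34% = €9,860
  → €77,480
  Less low-income housing credit €27,000 → €50,480

Alternative floor tax:
  Adjusted income: €344,000 + €42,000 + €41,000 = €427,000
  Less exemption €33,000 → base €394,000
  €394,000 × 11% = €43,340

€50,480 > €43,340, so the mainline income levy governs.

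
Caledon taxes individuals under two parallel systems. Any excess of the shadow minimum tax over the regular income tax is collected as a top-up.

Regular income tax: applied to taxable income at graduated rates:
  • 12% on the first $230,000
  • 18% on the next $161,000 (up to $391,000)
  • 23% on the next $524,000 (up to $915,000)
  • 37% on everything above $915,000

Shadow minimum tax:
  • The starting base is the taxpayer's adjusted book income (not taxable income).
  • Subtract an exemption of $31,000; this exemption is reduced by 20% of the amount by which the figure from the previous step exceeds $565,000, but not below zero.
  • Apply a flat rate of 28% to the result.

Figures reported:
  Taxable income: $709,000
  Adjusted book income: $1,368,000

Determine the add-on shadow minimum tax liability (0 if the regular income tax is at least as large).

$253,320

Regular income tax:
  $230,000 × 12% = $27,600
  $161,000 × 18% = $28,980
  $318,000 × 23% = $73,140
  → $129,720

Shadow minimum tax:
  Base (adjusted book income): $1,368,000
  Exemption: 20% × ($1,368,000 − $565,000) = $160,600 ≥ $31,000, so the exemption is fully phased out
  Base: $1,368,000 − $0 = $1,368,000
  $1,368,000 × 28% = $383,040

Excess of shadow minimum tax over regular income tax: $383,040 − $129,720 = $253,320.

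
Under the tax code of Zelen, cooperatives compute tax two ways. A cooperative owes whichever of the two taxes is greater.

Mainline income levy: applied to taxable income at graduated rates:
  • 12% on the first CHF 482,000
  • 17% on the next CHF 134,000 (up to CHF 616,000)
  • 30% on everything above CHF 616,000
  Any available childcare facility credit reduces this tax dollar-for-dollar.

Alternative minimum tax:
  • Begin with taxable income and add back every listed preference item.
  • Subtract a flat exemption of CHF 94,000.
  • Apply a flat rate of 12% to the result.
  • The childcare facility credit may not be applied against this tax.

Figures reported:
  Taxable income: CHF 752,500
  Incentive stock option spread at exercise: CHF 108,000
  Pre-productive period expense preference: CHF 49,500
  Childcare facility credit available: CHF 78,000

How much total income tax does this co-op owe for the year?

Alternative minimum tax:
  Adjusted income: CHF 752,500 + CHF 108,000 + CHF 49,500 = CHF 910,000
  Less exemption CHF 94,000 → base CHF 816,000
  CHF 816,000 × 12% = CHF 97,920

Mainline income levy:
  CHF 482,000 × 12% = CHF 57,840
  CHF 134,000 × 17% = CHF 22,780
  CHF 136,500 × 30% = CHF 40,950
  → CHF 121,570
  Less childcare facility credit CHF 78,000 → CHF 43,570

CHF 97,920 > CHF 43,570, so the alternative minimum tax is the binding amount.

CHF 97,920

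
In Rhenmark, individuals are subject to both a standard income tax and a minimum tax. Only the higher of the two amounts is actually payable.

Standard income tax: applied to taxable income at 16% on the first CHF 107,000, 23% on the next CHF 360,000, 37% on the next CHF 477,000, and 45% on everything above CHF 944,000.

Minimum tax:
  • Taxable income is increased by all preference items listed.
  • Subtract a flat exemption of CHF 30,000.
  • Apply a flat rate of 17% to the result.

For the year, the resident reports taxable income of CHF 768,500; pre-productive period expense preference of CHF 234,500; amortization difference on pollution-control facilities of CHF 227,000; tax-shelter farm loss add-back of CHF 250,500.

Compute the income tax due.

Minimum tax:
  Adjusted income: CHF 768,500 + CHF 234,500 + CHF 227,000 + CHF 250,500 = CHF 1,480,500
  Less exemption CHF 30,000 → base CHF 1,450,500
  CHF 1,450,500 × 17% = CHF 246,585

Standard income tax:
  CHF 107,000 × 16% = CHF 17,120
  CHF 360,000 × 23% = CHF 82,800
  CHF 301,500 × 37% = CHF 111,555
  → CHF 211,475

CHF 246,585 > CHF 211,475, so the minimum tax is the binding amount.

CHF 246,585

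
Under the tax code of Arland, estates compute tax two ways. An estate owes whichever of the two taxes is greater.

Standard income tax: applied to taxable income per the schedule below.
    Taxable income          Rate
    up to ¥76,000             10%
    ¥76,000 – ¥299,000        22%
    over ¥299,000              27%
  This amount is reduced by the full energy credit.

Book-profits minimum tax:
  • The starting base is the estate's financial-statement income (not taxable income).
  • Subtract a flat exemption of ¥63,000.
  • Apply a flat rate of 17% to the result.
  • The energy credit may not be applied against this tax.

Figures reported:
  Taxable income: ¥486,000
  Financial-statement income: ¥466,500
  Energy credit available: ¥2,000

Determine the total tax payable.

¥105,150

Standard income tax:
  ¥76,000 × 10% = ¥7,600
  ¥223,000 × 22% = ¥49,060
  ¥187,000 × 27% = ¥50,490
  → ¥107,150
  Less energy credit ¥2,000 → ¥105,150

Book-profits minimum tax:
  Base (financial-statement income): ¥466,500
  Less exemption ¥63,000 → base ¥403,500
  ¥403,500 × 17% = ¥68,595

¥105,150 > ¥68,595, so the standard income tax governs.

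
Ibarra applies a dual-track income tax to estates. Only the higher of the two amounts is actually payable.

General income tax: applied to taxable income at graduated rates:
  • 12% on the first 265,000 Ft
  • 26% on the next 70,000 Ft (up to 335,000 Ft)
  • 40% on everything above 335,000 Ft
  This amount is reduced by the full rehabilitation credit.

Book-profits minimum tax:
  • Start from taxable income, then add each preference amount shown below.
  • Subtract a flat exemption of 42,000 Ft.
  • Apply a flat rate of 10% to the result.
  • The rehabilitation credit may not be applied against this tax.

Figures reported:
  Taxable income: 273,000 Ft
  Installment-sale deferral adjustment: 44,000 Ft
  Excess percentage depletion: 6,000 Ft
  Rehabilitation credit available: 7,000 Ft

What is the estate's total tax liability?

General income tax:
  265,000 Ft × 12% = 31,800 Ft
  8,000 Ft × 26% = 2,080 Ft
  → 33,880 Ft
  Less rehabilitation credit 7,000 Ft → 26,880 Ft

Book-profits minimum tax:
  Adjusted income: 273,000 Ft + 44,000 Ft + 6,000 Ft = 323,000 Ft
  Less exemption 42,000 Ft → base 281,000 Ft
  281,000 Ft × 10% = 28,100 Ft

28,100 Ft > 26,880 Ft, so the book-profits minimum tax is the binding amount.

28,100 Ft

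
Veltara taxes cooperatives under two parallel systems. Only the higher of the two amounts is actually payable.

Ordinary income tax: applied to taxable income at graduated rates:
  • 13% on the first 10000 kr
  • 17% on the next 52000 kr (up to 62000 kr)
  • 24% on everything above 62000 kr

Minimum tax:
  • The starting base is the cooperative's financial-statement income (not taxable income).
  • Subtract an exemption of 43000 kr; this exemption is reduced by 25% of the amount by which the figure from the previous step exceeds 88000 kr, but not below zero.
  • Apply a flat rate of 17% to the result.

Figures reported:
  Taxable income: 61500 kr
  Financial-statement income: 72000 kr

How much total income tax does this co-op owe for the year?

Minimum tax:
  Base (financial-statement income): 72000 kr
  Exemption: 72000 kr ≤ 88000 kr, so full 43000 kr applies
  Base: 72000 kr − 43000 kr = 29000 kr
  29000 kr × 17% = 4930 kr

Ordinary income tax:
  10000 kr × 13% = 1300 kr
  51500 kr × 17% = 8755 kr
  → 10055 kr

10055 kr > 4930 kr, so the ordinary income tax governs.

10055 kr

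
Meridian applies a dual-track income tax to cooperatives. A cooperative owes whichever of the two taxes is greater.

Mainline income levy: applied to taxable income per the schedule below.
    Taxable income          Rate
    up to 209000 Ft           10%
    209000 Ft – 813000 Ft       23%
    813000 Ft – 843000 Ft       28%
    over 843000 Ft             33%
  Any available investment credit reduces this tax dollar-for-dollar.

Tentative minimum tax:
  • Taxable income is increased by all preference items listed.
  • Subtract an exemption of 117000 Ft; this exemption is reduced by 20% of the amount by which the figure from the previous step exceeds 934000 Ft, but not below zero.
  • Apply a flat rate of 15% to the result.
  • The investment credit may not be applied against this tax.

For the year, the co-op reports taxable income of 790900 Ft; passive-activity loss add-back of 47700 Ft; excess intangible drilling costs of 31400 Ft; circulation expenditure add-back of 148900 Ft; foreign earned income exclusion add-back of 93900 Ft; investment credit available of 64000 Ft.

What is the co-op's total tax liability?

Mainline income levy:
  209000 Ft × 10% = 20900 Ft
  581900 Ft × 23% = 133837 Ft
  → 154737 Ft
  Less investment credit 64000 Ft → 90737 Ft

Tentative minimum tax:
  Adjusted income: 790900 Ft + 47700 Ft + 31400 Ft + 148900 Ft + 93900 Ft = 1112800 Ft
  Exemption: 117000 Ft − 20% × (1112800 Ft − 934000 Ft) = 117000 Ft − 35760 Ft = 81240 Ft
  Base: 1112800 Ft − 81240 Ft = 1031560 Ft
  1031560 Ft × 15% = 154734 Ft

154734 Ft > 90737 Ft, so the tentative minimum tax is the binding amount.

154734 Ft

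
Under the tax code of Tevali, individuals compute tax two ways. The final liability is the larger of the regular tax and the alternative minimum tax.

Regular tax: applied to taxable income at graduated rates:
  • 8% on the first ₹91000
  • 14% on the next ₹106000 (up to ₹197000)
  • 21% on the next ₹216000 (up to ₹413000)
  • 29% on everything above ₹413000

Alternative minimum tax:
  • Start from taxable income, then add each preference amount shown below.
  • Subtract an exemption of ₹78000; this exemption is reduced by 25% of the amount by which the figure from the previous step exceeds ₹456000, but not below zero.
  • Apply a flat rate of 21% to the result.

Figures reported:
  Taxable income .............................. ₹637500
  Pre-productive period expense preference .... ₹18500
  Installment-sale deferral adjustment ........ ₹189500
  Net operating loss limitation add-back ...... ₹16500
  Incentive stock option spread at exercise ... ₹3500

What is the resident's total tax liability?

₹181755

Alternative minimum tax:
  Adjusted income: ₹637500 + ₹18500 + ₹189500 + ₹16500 + ₹3500 = ₹865500
  Exemption: 25% × (₹865500 − ₹456000) = ₹102375 ≥ ₹78000, so the exemption is fully phased out
  Base: ₹865500 − ₹0 = ₹865500
  ₹865500 × 21% = ₹181755

Regular tax:
  ₹91000 × 8% = ₹7280
  ₹106000 × 14% = ₹14840
  ₹216000 × 21% = ₹45360
  ₹224500 × 29% = ₹65105
  → ₹132585

₹181755 > ₹132585, so the alternative minimum tax is the binding amount.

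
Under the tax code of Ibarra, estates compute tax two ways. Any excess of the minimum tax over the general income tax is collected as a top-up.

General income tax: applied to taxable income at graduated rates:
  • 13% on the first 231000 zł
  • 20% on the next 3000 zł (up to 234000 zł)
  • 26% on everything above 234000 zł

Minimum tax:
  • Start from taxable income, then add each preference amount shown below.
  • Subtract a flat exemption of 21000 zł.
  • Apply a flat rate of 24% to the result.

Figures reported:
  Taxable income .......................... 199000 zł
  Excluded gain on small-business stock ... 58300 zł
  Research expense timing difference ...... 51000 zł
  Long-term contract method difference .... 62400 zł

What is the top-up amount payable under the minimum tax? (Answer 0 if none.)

Minimum tax:
  Adjusted income: 199000 zł + 58300 zł + 51000 zł + 62400 zł = 370700 zł
  Less exemption 21000 zł → base 349700 zł
  349700 zł × 24% = 83928 zł

General income tax:
  199000 zł × 13% = 25870 zł

Excess of minimum tax over general income tax: 83928 zł − 25870 zł = 58058 zł.

58058 zł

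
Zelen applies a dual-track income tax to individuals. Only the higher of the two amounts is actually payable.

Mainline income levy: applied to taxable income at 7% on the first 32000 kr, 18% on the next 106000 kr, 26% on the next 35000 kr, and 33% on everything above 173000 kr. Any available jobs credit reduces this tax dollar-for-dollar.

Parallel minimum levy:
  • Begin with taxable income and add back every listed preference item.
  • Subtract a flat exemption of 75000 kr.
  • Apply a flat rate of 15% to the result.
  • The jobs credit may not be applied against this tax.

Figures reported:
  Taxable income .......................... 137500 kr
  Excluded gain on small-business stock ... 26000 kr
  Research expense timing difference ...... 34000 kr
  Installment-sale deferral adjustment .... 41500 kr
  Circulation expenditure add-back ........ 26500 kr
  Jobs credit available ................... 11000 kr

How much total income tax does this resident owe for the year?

Parallel minimum levy:
  Adjusted income: 137500 kr + 26000 kr + 34000 kr + 41500 kr + 26500 kr = 265500 kr
  Less exemption 75000 kr → base 190500 kr
  190500 kr × 15% = 28575 kr

Mainline income levy:
  32000 kr × 7% = 2240 kr
  105500 kr × 18% = 18990 kr
  → 21230 kr
  Less jobs credit 11000 kr → 10230 kr

28575 kr > 10230 kr, so the parallel minimum levy is the binding amount.

28575 kr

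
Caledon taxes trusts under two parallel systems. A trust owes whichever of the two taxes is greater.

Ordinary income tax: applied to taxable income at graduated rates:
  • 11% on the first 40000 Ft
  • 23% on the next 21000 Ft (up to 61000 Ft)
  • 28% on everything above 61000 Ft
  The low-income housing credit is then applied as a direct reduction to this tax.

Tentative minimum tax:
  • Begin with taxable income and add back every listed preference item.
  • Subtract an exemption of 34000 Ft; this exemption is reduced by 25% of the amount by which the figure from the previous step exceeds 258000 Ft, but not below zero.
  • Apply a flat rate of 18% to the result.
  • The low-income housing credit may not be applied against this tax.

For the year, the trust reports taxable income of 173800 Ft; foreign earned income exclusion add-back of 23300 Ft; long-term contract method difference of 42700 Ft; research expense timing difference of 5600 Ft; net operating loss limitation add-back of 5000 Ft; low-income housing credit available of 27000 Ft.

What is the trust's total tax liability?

38952 Ft

Tentative minimum tax:
  Adjusted income: 173800 Ft + 23300 Ft + 42700 Ft + 5600 Ft + 5000 Ft = 250400 Ft
  Exemption: 250400 Ft ≤ 258000 Ft, so full 34000 Ft applies
  Base: 250400 Ft − 34000 Ft = 216400 Ft
  216400 Ft × 18% = 38952 Ft

Ordinary income tax:
  40000 Ft × 11% = 4400 Ft
  21000 Ft × 23% = 4830 Ft
  112800 Ft × 28% = 31584 Ft
  → 40814 Ft
  Less low-income housing credit 27000 Ft → 13814 Ft

38952 Ft > 13814 Ft, so the tentative minimum tax is the binding amount.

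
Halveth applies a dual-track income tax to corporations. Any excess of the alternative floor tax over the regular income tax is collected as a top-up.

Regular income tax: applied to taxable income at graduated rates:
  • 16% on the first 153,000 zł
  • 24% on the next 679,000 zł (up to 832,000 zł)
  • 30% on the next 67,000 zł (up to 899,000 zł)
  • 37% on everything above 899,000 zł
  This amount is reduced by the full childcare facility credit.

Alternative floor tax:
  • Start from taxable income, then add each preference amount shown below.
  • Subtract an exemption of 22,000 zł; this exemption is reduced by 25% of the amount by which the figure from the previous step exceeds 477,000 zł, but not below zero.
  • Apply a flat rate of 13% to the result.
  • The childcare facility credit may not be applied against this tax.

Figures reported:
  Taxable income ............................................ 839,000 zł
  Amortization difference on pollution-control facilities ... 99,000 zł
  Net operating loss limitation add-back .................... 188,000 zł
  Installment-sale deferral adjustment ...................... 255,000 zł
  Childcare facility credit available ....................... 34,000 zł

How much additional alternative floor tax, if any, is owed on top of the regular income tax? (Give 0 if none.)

Alternative floor tax:
  Adjusted income: 839,000 zł + 99,000 zł + 188,000 zł + 255,000 zł = 1,381,000 zł
  Exemption: 25% × (1,381,000 zł − 477,000 zł) = 226,000 zł ≥ 22,000 zł, so the exemption is fully phased out
  Base: 1,381,000 zł − 0 zł = 1,381,000 zł
  1,381,000 zł × 13% = 179,530 zł

Regular income tax:
  153,000 zł × 16% = 24,480 zł
  679,000 zł × 24% = 162,960 zł
  7,000 zł × 30% = 2,100 zł
  → 189,540 zł
  Less childcare facility credit 34,000 zł → 155,540 zł

Excess of alternative floor tax over regular income tax: 179,530 zł − 155,540 zł = 23,990 zł.

23,990 zł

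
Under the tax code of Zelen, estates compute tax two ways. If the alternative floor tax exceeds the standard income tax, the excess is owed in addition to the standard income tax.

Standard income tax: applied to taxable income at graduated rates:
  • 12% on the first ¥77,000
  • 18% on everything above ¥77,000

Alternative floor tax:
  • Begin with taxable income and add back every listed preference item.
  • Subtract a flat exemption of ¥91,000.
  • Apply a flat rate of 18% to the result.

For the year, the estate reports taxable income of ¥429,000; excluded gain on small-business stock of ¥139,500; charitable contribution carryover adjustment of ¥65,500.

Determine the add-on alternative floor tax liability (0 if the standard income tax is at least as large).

Alternative floor tax:
  Adjusted income: ¥429,000 + ¥139,500 + ¥65,500 = ¥634,000
  Less exemption ¥91,000 → base ¥543,000
  ¥543,000 × 18% = ¥97,740

Standard income tax:
  ¥77,000 × 12% = ¥9,240
  ¥352,000 × 18% = ¥63,360
  → ¥72,600

Excess of alternative floor tax over standard income tax: ¥97,740 − ¥72,600 = ¥25,140.

¥25,140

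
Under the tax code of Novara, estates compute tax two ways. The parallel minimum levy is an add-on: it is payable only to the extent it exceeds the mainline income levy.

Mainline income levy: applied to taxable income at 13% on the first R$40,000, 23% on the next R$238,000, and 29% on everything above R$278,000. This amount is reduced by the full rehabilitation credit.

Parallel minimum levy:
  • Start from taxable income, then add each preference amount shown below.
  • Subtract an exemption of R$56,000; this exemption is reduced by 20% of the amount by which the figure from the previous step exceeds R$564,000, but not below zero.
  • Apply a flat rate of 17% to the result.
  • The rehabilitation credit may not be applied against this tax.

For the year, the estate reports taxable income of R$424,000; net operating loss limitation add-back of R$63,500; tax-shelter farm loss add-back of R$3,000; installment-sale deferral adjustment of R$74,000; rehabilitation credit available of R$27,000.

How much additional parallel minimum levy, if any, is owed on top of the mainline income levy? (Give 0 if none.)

Parallel minimum levy:
  Adjusted income: R$424,000 + R$63,500 + R$3,000 + R$74,000 = R$564,500
  Exemption: R$56,000 − 20% × (R$564,500 − R$564,000) = R$56,000 − R$100 = R$55,900
  Base: R$564,500 − R$55,900 = R$508,600
  R$508,600 × 17% = R$86,462

Mainline income levy:
  R$40,000 × 13% = R$5,200
  R$238,000 × 23% = R$54,740
  R$146,000 × 29% = R$42,340
  → R$102,280
  Less rehabilitation credit R$27,000 → R$75,280

Excess of parallel minimum levy over mainline income levy: R$86,462 − R$75,280 = R$11,182.

R$11,182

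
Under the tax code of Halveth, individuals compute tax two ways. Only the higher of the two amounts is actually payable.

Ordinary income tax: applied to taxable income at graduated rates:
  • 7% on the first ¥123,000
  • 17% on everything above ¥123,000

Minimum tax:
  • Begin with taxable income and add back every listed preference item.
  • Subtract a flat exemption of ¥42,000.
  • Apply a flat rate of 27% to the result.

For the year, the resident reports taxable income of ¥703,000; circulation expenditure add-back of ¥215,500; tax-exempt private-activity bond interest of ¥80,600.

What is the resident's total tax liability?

Minimum tax:
  Adjusted income: ¥703,000 + ¥215,500 + ¥80,600 = ¥999,100
  Less exemption ¥42,000 → base ¥957,100
  ¥957,100 × 27% = ¥258,417

Ordinary income tax:
  ¥123,000 × 7% = ¥8,610
  ¥580,000 × 17% = ¥98,600
  → ¥107,210

¥258,417 > ¥107,210, so the minimum tax is the binding amount.

¥258,417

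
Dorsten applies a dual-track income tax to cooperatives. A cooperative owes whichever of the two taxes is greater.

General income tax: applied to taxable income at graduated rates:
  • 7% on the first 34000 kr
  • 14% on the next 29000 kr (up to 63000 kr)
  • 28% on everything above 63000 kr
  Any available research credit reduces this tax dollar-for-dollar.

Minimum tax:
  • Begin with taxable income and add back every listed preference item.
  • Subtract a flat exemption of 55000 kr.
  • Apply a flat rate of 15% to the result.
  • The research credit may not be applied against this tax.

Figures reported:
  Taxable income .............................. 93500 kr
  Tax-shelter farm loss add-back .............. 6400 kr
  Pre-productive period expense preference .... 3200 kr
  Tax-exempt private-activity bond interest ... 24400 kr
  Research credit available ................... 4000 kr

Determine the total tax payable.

10980 kr

General income tax:
  34000 kr × 7% = 2380 kr
  29000 kr × 14% = 4060 kr
  30500 kr × 28% = 8540 kr
  → 14980 kr
  Less research credit 4000 kr → 10980 kr

Minimum tax:
  Adjusted income: 93500 kr + 6400 kr + 3200 kr + 24400 kr = 127500 kr
  Less exemption 55000 kr → base 72500 kr
  72500 kr × 15% = 10875 kr

10980 kr > 10875 kr, so the general income tax governs.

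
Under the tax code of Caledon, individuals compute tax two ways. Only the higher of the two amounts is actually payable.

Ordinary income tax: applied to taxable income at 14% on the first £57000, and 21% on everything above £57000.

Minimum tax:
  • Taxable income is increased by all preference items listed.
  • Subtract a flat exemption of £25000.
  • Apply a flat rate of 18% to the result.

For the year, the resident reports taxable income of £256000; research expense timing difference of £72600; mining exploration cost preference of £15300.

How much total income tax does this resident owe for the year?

£57402

Minimum tax:
  Adjusted income: £256000 + £72600 + £15300 = £343900
  Less exemption £25000 → base £318900
  £318900 × 18% = £57402

Ordinary income tax:
  £57000 × 14% = £7980
  £199000 × 21% = £41790
  → £49770

£57402 > £49770, so the minimum tax is the binding amount.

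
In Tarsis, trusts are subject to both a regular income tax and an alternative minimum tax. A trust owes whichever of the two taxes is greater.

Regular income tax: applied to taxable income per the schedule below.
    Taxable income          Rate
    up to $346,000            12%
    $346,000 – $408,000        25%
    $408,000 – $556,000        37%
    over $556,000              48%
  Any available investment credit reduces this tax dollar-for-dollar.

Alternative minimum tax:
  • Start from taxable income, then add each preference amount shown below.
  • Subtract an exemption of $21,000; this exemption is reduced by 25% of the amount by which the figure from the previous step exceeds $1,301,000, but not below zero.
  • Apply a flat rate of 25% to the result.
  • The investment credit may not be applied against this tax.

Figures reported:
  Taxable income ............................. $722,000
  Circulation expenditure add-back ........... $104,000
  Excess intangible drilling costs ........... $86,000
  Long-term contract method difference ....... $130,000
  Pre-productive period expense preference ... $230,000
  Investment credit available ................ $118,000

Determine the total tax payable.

$312,750

Alternative minimum tax:
  Adjusted income: $722,000 + $104,000 + $86,000 + $130,000 + $230,000 = $1,272,000
  Exemption: $1,272,000 ≤ $1,301,000, so full $21,000 applies
  Base: $1,272,000 − $21,000 = $1,251,000
  $1,251,000 × 25% = $312,750

Regular income tax:
  $346,000 × 12% = $41,520
  $62,000 × 25% = $15,500
  $148,000 × 37% = $54,760
  $166,000 × 48% = $79,680
  → $191,460
  Less investment credit $118,000 → $73,460

$312,750 > $73,460, so the alternative minimum tax is the binding amount.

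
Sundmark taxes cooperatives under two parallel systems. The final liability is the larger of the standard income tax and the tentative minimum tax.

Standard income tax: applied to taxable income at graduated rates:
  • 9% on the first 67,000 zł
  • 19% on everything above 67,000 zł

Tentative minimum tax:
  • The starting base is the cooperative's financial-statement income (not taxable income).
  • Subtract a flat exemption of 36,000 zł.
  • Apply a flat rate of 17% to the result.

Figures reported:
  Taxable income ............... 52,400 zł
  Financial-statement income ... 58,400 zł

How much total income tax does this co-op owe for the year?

4,716 zł

Standard income tax:
  52,400 zł × 9% = 4,716 zł

Tentative minimum tax:
  Base (financial-statement income): 58,400 zł
  Less exemption 36,000 zł → base 22,400 zł
  22,400 zł × 17% = 3,808 zł

4,716 zł > 3,808 zł, so the standard income tax governs.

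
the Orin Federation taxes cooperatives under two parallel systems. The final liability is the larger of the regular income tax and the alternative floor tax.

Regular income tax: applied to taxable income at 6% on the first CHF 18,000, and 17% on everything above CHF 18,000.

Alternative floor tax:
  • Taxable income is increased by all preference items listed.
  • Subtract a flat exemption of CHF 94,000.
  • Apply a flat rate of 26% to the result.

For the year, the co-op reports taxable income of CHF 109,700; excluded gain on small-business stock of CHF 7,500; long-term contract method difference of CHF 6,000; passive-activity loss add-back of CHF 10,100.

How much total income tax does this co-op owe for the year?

Regular income tax:
  CHF 18,000 × 6% = CHF 1,080
  CHF 91,700 × 17% = CHF 15,589
  → CHF 16,669

Alternative floor tax:
  Adjusted income: CHF 109,700 + CHF 7,500 + CHF 6,000 + CHF 10,100 = CHF 133,300
  Less exemption CHF 94,000 → base CHF 39,300
  CHF 39,300 × 26% = CHF 10,218

CHF 16,669 > CHF 10,218, so the regular income tax governs.

CHF 16,669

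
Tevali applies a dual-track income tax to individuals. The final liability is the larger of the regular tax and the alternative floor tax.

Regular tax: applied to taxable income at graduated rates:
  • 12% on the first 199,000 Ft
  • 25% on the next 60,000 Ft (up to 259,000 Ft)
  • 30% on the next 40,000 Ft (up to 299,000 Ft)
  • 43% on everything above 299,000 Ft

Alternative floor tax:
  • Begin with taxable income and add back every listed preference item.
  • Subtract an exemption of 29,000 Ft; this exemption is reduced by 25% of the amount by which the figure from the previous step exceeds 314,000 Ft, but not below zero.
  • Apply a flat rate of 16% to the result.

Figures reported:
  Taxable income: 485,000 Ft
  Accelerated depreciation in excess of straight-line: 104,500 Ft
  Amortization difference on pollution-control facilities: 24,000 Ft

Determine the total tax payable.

130,860 Ft

Alternative floor tax:
  Adjusted income: 485,000 Ft + 104,500 Ft + 24,000 Ft = 613,500 Ft
  Exemption: 25% × (613,500 Ft − 314,000 Ft) = 74,875 Ft ≥ 29,000 Ft, so the exemption is fully phased out
  Base: 613,500 Ft − 0 Ft = 613,500 Ft
  613,500 Ft × 16% = 98,160 Ft

Regular tax:
  199,000 Ft × 12% = 23,880 Ft
  60,000 Ft × 25% = 15,000 Ft
  40,000 Ft × 30% = 12,000 Ft
  186,000 Ft × 43% = 79,980 Ft
  → 130,860 Ft

130,860 Ft > 98,160 Ft, so the regular tax governs.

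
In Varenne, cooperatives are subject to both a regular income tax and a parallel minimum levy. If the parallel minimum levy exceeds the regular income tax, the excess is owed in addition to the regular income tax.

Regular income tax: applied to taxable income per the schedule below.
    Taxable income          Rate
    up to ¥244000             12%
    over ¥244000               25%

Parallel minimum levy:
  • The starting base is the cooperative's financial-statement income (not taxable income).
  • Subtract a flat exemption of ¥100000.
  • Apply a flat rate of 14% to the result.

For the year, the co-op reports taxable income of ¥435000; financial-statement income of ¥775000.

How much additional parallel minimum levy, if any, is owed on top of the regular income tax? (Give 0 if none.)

Regular income tax:
  ¥244000 × 12% = ¥29280
  ¥191000 × 25% = ¥47750
  → ¥77030

Parallel minimum levy:
  Base (financial-statement income): ¥775000
  Less exemption ¥100000 → base ¥675000
  ¥675000 × 14% = ¥94500

Excess of parallel minimum levy over regular income tax: ¥94500 − ¥77030 = ¥17470.

¥17470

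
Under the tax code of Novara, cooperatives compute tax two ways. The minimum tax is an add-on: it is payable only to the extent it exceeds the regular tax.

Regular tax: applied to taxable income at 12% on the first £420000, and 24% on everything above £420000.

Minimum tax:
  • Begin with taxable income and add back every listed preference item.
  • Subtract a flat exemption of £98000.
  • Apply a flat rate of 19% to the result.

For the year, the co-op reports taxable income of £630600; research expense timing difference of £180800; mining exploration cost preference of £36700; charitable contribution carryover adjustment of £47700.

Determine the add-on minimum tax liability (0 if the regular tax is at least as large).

£50638

Minimum tax:
  Adjusted income: £630600 + £180800 + £36700 + £47700 = £895800
  Less exemption £98000 → base £797800
  £797800 × 19% = £151582

Regular tax:
  £420000 × 12% = £50400
  £210600 × 24% = £50544
  → £100944

Excess of minimum tax over regular tax: £151582 − £100944 = £50638.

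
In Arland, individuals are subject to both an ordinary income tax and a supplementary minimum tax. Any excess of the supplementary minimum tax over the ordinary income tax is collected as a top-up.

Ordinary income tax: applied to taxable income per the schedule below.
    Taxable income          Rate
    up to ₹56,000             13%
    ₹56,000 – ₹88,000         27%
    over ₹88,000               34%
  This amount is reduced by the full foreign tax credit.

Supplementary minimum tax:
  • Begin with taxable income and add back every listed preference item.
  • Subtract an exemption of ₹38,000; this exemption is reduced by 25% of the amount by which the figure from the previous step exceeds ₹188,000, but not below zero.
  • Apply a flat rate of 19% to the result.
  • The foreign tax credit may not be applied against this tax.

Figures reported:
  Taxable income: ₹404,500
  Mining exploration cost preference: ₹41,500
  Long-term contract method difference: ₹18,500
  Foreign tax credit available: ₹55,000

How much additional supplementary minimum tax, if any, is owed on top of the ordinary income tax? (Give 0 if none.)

Ordinary income tax:
  ₹56,000 × 13% = ₹7,280
  ₹32,000 × 27% = ₹8,640
  ₹316,500 × 34% = ₹107,610
  → ₹123,530
  Less foreign tax credit ₹55,000 → ₹68,530

Supplementary minimum tax:
  Adjusted income: ₹404,500 + ₹41,500 + ₹18,500 = ₹464,500
  Exemption: 25% × (₹464,500 − ₹188,000) = ₹69,125 ≥ ₹38,000, so the exemption is fully phased out
  Base: ₹464,500 − ₹0 = ₹464,500
  ₹464,500 × 19% = ₹88,255

Excess of supplementary minimum tax over ordinary income tax: ₹88,255 − ₹68,530 = ₹19,725.

₹19,725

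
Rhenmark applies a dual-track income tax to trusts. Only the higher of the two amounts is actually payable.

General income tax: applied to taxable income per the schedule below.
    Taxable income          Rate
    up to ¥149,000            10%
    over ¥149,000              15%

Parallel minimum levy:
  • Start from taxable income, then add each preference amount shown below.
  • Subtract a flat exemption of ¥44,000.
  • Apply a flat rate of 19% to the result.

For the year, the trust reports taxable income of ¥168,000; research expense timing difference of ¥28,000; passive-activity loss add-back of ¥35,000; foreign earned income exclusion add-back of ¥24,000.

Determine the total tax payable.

Parallel minimum levy:
  Adjusted income: ¥168,000 + ¥28,000 + ¥35,000 + ¥24,000 = ¥255,000
  Less exemption ¥44,000 → base ¥211,000
  ¥211,000 × 19% = ¥40,090

General income tax:
  ¥149,000 × 10% = ¥14,900
  ¥19,000 × 15% = ¥2,850
  → ¥17,750

¥40,090 > ¥17,750, so the parallel minimum levy is the binding amount.

¥40,090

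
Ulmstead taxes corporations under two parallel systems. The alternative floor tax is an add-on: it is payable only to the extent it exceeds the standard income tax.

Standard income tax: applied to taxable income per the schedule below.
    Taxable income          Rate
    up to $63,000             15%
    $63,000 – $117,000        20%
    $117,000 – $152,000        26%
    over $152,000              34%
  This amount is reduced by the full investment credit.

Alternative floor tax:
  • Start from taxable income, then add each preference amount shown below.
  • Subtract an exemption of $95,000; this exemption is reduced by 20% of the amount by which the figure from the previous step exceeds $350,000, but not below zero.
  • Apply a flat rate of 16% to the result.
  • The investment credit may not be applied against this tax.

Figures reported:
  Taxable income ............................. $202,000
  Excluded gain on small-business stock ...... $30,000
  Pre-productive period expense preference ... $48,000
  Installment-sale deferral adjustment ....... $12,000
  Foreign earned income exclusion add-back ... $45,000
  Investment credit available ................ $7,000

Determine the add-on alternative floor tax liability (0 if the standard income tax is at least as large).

Standard income tax:
  $63,000 × 15% = $9,450
  $54,000 × 20% = $10,800
  $35,000 × 26% = $9,100
  $50,000 × 34% = $17,000
  → $46,350
  Less investment credit $7,000 → $39,350

Alternative floor tax:
  Adjusted income: $202,000 + $30,000 + $48,000 + $12,000 + $45,000 = $337,000
  Exemption: $337,000 ≤ $350,000, so full $95,000 applies
  Base: $337,000 − $95,000 = $242,000
  $242,000 × 16% = $38,720

$38,720 ≤ $39,350, so no add-on is due.

$0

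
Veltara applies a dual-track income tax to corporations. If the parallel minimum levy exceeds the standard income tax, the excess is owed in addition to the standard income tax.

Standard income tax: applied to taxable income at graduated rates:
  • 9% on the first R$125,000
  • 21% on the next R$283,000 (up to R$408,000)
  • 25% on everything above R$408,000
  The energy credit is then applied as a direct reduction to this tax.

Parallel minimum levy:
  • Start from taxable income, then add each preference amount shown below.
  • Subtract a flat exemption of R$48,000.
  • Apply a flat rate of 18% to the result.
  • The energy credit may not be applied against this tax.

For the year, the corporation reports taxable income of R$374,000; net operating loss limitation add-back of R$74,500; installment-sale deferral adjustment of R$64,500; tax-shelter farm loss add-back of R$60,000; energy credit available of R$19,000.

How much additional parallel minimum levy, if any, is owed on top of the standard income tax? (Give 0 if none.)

Parallel minimum levy:
  Adjusted income: R$374,000 + R$74,500 + R$64,500 + R$60,000 = R$573,000
  Less exemption R$48,000 → base R$525,000
  R$525,000 × 18% = R$94,500

Standard income tax:
  R$125,000 × 9% = R$11,250
  R$249,000 × 21% = R$52,290
  → R$63,540
  Less energy credit R$19,000 → R$44,540

Excess of parallel minimum levy over standard income tax: R$94,500 − R$44,540 = R$49,960.

R$49,960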